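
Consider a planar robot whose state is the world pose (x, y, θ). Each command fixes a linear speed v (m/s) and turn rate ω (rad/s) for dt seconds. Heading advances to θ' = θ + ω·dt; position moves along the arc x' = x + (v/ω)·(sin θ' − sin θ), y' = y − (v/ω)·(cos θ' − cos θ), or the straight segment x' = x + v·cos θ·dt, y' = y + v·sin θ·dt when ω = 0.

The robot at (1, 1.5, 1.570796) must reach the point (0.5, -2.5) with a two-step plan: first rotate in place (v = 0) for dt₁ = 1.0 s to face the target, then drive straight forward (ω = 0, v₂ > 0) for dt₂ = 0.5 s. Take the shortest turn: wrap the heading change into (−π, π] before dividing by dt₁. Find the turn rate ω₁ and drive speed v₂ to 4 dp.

heading to target = atan2(-2.5−1.5, 0.5−1) = -1.6952
Δθ = wrap(-1.6952 − 1.5708) = 3.0172; ω₁ = Δθ/dt₁ = 3.0172
distance = √((0.5−1)² + (-2.5−1.5)²) = 4.0311; v₂ = distance/dt₂ = 8.0623

ω₁ = 3.0172, v₂ = 8.0623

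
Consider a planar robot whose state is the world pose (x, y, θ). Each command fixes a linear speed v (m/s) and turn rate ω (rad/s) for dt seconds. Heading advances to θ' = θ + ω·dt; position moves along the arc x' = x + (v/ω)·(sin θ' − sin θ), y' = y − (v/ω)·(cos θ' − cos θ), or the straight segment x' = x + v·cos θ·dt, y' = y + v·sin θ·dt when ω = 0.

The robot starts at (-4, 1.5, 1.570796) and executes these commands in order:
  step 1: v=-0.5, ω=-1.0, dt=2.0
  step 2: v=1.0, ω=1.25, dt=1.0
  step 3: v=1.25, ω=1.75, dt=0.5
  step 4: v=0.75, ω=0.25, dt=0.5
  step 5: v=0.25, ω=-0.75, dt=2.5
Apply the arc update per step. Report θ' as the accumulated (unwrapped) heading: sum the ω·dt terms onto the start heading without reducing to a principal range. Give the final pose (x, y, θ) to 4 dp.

(-3.3326, 2.5869, -0.0542)

step 1: θ'=-0.4292 (R=0.5000) → pose (-4.7081, 1.0454, -0.4292)
step 2: θ'=0.8208 (R=0.8000) → pose (-3.7898, 1.2275, 0.8208)
step 3: θ'=1.6958 (R=0.7143) → pose (-3.6037, 1.8034, 1.6958)
step 4: θ'=1.8208 (R=3.0000) → pose (-3.6736, 2.1716, 1.8208)
step 5: θ'=-0.0542 (R=-0.3333) → pose (-3.3326, 2.5869, -0.0542)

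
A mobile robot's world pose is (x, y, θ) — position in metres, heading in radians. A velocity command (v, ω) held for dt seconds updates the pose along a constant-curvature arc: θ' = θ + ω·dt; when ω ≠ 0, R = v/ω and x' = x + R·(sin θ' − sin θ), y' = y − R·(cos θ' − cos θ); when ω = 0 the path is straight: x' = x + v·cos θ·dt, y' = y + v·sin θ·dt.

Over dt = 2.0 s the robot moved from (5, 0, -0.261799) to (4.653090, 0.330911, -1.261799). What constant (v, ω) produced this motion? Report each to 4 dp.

v = -0.2500, ω = -0.5000

Δθ = -1.261799 − -0.261799 = -1.000000
ω = Δθ/dt = -1.000000/2.0 = -0.5000
R = Δx/(sin θ' − sin θ) = 0.5000
v = R·ω = 0.5000·-0.5000 = -0.2500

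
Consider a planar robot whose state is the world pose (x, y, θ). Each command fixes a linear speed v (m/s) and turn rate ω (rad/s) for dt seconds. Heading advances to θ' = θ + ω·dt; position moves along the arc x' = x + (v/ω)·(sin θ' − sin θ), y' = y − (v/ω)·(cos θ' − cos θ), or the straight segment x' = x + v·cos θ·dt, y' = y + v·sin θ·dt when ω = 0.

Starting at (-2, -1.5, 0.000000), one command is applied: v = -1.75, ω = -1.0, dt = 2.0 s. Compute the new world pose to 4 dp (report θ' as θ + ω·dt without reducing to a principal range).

θ' = 0.0000 + -1.0·2.0 = -2.0000
R = v/ω = -1.75/-1.0 = 1.7500
x' = -2 + 1.7500·(sin -2.0000 − sin 0.0000) = -3.5913
y' = -1.5 − 1.7500·(cos -2.0000 − cos 0.0000) = 0.9783

(-3.5913, 0.9783, -2.0000)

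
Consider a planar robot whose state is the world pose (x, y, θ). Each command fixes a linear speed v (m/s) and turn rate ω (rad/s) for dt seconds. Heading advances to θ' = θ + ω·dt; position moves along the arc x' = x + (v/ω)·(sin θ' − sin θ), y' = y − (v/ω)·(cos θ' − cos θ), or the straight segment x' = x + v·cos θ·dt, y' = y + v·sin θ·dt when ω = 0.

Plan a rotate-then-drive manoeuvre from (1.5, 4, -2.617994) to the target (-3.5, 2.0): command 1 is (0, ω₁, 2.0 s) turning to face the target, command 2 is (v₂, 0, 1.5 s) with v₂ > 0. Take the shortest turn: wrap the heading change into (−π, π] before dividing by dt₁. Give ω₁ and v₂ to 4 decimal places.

heading to target = atan2(2−4, -3.5−1.5) = -2.7611
Δθ = wrap(-2.7611 − -2.6180) = -0.1431; ω₁ = Δθ/dt₁ = -0.0715
distance = √((-3.5−1.5)² + (2−4)²) = 5.3852; v₂ = distance/dt₂ = 3.5901

ω₁ = -0.0715, v₂ = 3.5901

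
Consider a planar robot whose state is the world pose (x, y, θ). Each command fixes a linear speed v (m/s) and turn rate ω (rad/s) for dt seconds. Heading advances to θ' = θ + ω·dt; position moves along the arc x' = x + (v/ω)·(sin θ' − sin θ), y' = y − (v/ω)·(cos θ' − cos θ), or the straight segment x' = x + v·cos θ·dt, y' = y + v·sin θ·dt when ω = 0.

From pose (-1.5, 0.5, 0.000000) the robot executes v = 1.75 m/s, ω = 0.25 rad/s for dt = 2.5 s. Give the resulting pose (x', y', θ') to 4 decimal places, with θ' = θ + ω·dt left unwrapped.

θ' = 0.0000 + 0.25·2.5 = 0.6250
R = v/ω = 1.75/0.25 = 7.0000
x' = -1.5 + 7.0000·(sin 0.6250 − sin 0.0000) = 2.5957
y' = 0.5 − 7.0000·(cos 0.6250 − cos 0.0000) = 1.8233

(2.5957, 1.8233, 0.6250)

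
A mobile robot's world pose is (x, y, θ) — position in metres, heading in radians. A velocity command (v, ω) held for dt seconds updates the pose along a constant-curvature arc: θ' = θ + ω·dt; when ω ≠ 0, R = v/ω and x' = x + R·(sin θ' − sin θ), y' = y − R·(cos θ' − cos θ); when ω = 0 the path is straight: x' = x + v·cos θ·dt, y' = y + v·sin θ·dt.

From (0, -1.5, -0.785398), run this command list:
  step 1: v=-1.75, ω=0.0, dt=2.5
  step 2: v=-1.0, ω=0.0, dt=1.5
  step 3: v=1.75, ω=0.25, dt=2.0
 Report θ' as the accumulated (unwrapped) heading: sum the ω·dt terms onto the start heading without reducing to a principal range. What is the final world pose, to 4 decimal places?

(-1.1753, 0.8872, -0.2854)

step 1: θ'=-0.7854 (straight) → pose (-3.0936, 1.5936, -0.7854)
step 2: θ'=-0.7854 (straight) → pose (-4.1543, 2.6543, -0.7854)
step 3: θ'=-0.2854 (R=7.0000) → pose (-1.1753, 0.8872, -0.2854)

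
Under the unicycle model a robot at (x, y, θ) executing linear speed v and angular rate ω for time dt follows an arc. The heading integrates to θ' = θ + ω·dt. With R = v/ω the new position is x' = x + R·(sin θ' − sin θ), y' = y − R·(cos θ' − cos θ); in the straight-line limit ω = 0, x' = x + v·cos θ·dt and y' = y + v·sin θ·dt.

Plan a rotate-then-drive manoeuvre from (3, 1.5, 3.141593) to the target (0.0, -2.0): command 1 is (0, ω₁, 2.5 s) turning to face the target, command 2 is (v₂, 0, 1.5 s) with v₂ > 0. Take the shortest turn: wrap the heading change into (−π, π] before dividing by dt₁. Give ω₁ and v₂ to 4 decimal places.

heading to target = atan2(-2−1.5, 0−3) = -2.2794
Δθ = wrap(-2.2794 − 3.1416) = 0.8622; ω₁ = Δθ/dt₁ = 0.3449
distance = √((0−3)² + (-2−1.5)²) = 4.6098; v₂ = distance/dt₂ = 3.0732

ω₁ = 0.3449, v₂ = 3.0732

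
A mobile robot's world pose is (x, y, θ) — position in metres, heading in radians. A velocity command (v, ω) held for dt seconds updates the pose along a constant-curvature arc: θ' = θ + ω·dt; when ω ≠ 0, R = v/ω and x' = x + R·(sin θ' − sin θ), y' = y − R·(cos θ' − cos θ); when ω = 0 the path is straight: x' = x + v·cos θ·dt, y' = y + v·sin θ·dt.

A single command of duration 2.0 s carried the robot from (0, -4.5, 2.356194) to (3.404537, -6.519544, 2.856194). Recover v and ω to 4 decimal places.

Δθ = 2.856194 − 2.356194 = 0.500000
ω = Δθ/dt = 0.500000/2.0 = 0.2500
R = Δx/(sin θ' − sin θ) = -8.0000
v = R·ω = -8.0000·0.2500 = -2.0000

v = -2.0000, ω = 0.2500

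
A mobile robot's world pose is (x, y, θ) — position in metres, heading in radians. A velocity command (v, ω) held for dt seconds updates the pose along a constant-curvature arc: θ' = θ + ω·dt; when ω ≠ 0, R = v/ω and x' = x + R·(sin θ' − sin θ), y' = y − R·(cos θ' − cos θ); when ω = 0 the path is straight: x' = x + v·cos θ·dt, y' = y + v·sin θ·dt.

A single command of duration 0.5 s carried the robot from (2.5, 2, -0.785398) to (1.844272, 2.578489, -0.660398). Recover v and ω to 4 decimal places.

v = -1.7500, ω = 0.2500

Δθ = -0.660398 − -0.785398 = 0.125000
ω = Δθ/dt = 0.125000/0.5 = 0.2500
R = Δx/(sin θ' − sin θ) = -7.0000
v = R·ω = -7.0000·0.2500 = -1.7500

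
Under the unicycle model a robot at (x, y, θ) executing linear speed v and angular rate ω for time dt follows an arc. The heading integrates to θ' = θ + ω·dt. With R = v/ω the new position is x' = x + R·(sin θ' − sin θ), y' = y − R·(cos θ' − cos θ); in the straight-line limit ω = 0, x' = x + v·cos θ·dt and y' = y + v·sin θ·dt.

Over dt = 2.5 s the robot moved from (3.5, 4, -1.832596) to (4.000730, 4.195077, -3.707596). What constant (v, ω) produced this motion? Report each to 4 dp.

v = -0.2500, ω = -0.7500

Δθ = -3.707596 − -1.832596 = -1.875000
ω = Δθ/dt = -1.875000/2.5 = -0.7500
R = Δx/(sin θ' − sin θ) = 0.3333
v = R·ω = 0.3333·-0.7500 = -0.2500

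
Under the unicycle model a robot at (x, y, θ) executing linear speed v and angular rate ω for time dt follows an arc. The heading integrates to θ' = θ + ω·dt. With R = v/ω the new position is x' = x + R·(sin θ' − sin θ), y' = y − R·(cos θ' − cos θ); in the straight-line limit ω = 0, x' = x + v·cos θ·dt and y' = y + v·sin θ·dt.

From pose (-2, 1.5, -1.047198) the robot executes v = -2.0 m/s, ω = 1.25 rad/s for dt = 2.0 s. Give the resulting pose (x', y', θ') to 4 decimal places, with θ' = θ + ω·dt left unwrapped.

θ' = -1.0472 + 1.25·2.0 = 1.4528
R = v/ω = -2.0/1.25 = -1.6000
x' = -2 + -1.6000·(sin 1.4528 − sin -1.0472) = -4.9745
y' = 1.5 − -1.6000·(cos 1.4528 − cos -1.0472) = 0.8884

(-4.9745, 0.8884, 1.4528)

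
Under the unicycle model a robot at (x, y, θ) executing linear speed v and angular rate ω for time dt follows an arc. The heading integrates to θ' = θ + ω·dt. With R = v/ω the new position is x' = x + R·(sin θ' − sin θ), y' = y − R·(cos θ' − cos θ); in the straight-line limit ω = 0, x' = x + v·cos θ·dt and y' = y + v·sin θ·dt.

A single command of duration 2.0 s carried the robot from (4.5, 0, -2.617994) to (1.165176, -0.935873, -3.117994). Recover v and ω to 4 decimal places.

v = 1.7500, ω = -0.2500

Δθ = -3.117994 − -2.617994 = -0.500000
ω = Δθ/dt = -0.500000/2.0 = -0.2500
R = Δx/(sin θ' − sin θ) = -7.0000
v = R·ω = -7.0000·-0.2500 = 1.7500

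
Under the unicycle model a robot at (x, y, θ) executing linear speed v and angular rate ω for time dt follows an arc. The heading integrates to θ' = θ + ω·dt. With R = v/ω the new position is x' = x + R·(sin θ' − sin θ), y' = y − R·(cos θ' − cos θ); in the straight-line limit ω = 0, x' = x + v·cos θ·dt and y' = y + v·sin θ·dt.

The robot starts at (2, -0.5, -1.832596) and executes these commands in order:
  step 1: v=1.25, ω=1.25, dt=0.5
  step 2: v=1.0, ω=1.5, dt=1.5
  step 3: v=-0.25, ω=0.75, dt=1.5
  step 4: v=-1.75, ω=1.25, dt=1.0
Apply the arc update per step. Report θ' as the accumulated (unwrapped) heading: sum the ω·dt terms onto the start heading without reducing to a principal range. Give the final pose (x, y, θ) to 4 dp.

step 1: θ'=-1.2076 (R=1.0000) → pose (2.0312, -1.1141, -1.2076)
step 2: θ'=1.0424 (R=0.6667) → pose (3.2301, -1.2133, 1.0424)
step 3: θ'=2.1674 (R=-0.3333) → pose (3.2422, -1.5687, 2.1674)
step 4: θ'=3.4174 (R=-1.4000) → pose (4.7816, -2.1292, 3.4174)

(4.7816, -2.1292, 3.4174)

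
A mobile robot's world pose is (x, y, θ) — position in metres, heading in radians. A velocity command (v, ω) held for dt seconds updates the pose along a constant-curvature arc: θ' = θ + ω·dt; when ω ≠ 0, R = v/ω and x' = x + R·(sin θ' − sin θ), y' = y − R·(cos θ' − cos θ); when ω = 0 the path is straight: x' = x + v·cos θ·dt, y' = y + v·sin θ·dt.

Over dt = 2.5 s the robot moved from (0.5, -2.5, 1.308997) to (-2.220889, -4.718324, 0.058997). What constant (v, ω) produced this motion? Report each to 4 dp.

Δθ = 0.058997 − 1.308997 = -1.250000
ω = Δθ/dt = -1.250000/2.5 = -0.5000
R = Δx/(sin θ' − sin θ) = 3.0000
v = R·ω = 3.0000·-0.5000 = -1.5000

v = -1.5000, ω = -0.5000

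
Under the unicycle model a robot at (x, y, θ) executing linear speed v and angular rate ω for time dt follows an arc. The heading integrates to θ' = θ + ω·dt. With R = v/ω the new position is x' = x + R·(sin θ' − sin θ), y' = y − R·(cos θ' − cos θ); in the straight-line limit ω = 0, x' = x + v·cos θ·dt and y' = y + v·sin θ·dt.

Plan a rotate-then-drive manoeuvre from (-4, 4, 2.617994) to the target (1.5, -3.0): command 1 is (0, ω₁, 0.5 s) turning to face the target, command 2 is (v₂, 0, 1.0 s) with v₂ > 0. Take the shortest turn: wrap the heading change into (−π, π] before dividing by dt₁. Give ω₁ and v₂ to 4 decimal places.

ω₁ = 5.5207, v₂ = 8.9022

heading to target = atan2(-3−4, 1.5−-4) = -0.9048
Δθ = wrap(-0.9048 − 2.6180) = 2.7604; ω₁ = Δθ/dt₁ = 5.5207
distance = √((1.5−-4)² + (-3−4)²) = 8.9022; v₂ = distance/dt₂ = 8.9022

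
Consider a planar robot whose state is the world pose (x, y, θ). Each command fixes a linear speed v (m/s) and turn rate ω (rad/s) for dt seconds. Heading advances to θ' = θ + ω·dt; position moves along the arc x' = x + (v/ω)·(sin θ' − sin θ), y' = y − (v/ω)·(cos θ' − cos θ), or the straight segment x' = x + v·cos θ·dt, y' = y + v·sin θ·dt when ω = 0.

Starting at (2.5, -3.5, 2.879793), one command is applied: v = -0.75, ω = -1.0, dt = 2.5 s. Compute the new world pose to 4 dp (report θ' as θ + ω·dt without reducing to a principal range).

θ' = 2.8798 + -1.0·2.5 = 0.3798
R = v/ω = -0.75/-1.0 = 0.7500
x' = 2.5 + 0.7500·(sin 0.3798 − sin 2.8798) = 2.5839
y' = -3.5 − 0.7500·(cos 0.3798 − cos 2.8798) = -4.9210

(2.5839, -4.9210, 0.3798)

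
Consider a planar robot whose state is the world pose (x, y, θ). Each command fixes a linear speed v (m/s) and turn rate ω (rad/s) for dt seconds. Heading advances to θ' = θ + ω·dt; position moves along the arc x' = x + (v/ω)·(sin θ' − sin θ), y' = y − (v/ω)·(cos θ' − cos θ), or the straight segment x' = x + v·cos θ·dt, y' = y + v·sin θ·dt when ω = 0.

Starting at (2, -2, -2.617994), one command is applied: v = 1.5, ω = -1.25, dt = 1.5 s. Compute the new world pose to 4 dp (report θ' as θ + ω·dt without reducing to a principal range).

θ' = -2.6180 + -1.25·1.5 = -4.4930
R = v/ω = 1.5/-1.25 = -1.2000
x' = 2 + -1.2000·(sin -4.4930 − sin -2.6180) = 0.2288
y' = -2 − -1.2000·(cos -4.4930 − cos -2.6180) = -1.2219

(0.2288, -1.2219, -4.4930)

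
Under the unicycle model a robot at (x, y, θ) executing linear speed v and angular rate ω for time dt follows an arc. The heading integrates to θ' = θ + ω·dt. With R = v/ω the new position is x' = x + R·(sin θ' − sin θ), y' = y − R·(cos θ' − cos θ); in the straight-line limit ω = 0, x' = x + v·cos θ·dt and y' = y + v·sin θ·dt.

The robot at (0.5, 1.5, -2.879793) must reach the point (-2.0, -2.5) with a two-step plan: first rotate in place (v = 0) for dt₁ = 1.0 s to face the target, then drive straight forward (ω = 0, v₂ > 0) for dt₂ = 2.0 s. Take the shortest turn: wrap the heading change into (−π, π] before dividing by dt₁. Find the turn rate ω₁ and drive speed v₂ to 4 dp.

ω₁ = 0.7504, v₂ = 2.3585

heading to target = atan2(-2.5−1.5, -2−0.5) = -2.1294
Δθ = wrap(-2.1294 − -2.8798) = 0.7504; ω₁ = Δθ/dt₁ = 0.7504
distance = √((-2−0.5)² + (-2.5−1.5)²) = 4.7170; v₂ = distance/dt₂ = 2.3585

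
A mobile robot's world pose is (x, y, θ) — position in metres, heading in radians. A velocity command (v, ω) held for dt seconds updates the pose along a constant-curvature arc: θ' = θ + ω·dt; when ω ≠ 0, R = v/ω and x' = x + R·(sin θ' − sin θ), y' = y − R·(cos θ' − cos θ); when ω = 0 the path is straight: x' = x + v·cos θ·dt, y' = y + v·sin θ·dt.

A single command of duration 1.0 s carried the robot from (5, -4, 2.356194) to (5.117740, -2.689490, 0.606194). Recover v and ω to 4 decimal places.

Δθ = 0.606194 − 2.356194 = -1.750000
ω = Δθ/dt = -1.750000/1.0 = -1.7500
R = −Δy/(cos θ' − cos θ) = -0.8571
v = R·ω = -0.8571·-1.7500 = 1.5000

v = 1.5000, ω = -1.7500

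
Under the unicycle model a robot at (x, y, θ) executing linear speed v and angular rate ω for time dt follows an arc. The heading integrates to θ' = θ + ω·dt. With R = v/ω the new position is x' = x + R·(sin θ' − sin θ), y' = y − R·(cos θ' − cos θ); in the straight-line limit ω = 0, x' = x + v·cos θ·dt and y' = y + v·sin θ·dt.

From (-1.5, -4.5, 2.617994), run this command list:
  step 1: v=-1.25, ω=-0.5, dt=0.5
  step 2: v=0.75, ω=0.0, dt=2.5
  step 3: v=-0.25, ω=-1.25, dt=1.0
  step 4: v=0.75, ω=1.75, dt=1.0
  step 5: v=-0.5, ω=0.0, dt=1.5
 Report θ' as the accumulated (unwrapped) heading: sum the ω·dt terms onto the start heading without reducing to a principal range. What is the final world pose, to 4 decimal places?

(-1.8520, -3.3996, 2.8680)

step 1: θ'=2.3680 (R=2.5000) → pose (-1.0032, -4.8766, 2.3680)
step 2: θ'=2.3680 (straight) → pose (-2.3446, -3.5665, 2.3680)
step 3: θ'=1.1180 (R=0.2000) → pose (-2.3045, -3.7970, 1.1180)
step 4: θ'=2.8680 (R=0.4286) → pose (-2.5741, -3.1969, 2.8680)
step 5: θ'=2.8680 (straight) → pose (-1.8520, -3.3996, 2.8680)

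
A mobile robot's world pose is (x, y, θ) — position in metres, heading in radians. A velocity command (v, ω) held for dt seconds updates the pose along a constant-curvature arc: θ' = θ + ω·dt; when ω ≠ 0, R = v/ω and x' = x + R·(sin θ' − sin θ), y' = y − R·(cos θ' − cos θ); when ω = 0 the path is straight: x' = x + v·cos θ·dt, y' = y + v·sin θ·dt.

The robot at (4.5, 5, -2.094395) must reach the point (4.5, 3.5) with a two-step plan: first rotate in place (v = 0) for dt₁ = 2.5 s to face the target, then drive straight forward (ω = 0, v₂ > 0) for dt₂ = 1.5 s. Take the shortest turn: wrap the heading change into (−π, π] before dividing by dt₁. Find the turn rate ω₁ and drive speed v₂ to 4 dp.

ω₁ = 0.2094, v₂ = 1.0000

heading to target = atan2(3.5−5, 4.5−4.5) = -1.5708
Δθ = wrap(-1.5708 − -2.0944) = 0.5236; ω₁ = Δθ/dt₁ = 0.2094
distance = √((4.5−4.5)² + (3.5−5)²) = 1.5000; v₂ = distance/dt₂ = 1.0000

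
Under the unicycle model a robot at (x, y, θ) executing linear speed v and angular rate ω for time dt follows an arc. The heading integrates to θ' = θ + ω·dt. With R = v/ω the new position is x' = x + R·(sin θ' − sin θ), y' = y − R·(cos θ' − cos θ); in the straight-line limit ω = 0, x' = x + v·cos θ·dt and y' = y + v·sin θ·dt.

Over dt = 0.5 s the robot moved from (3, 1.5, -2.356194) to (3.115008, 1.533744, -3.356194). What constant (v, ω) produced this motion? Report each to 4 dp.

Δθ = -3.356194 − -2.356194 = -1.000000
ω = Δθ/dt = -1.000000/0.5 = -2.0000
R = Δx/(sin θ' − sin θ) = 0.1250
v = R·ω = 0.1250·-2.0000 = -0.2500

v = -0.2500, ω = -2.0000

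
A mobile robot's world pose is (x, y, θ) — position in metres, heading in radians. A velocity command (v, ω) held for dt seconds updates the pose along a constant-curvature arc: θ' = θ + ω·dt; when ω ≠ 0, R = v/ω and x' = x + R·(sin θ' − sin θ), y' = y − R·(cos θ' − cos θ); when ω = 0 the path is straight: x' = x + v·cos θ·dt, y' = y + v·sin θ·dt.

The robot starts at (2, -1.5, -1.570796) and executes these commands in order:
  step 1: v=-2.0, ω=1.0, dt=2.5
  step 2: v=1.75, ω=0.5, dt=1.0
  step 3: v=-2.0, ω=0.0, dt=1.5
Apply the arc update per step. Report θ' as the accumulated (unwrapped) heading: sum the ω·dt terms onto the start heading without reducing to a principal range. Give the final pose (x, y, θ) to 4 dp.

step 1: θ'=0.9292 (R=-2.0000) → pose (-1.6023, -0.3031, 0.9292)
step 2: θ'=1.4292 (R=3.5000) → pose (-0.9413, 1.2977, 1.4292)
step 3: θ'=1.4292 (straight) → pose (-1.3647, -1.6723, 1.4292)

(-1.3647, -1.6723, 1.4292)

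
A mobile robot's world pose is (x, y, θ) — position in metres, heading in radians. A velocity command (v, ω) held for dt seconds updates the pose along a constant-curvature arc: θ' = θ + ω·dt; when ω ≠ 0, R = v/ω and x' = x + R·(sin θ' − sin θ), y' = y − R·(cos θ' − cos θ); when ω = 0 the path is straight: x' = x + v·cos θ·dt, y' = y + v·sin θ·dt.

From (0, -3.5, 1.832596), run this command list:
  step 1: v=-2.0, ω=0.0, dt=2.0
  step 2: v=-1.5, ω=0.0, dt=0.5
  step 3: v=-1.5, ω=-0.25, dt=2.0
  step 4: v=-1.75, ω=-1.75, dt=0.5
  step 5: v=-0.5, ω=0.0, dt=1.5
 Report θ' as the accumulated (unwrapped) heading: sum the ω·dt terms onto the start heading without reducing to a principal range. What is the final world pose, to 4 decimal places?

step 1: θ'=1.8326 (straight) → pose (1.0353, -7.3637, 1.8326)
step 2: θ'=1.8326 (straight) → pose (1.2294, -8.0881, 1.8326)
step 3: θ'=1.3326 (R=6.0000) → pose (1.2644, -11.0568, 1.3326)
step 4: θ'=0.4576 (R=1.0000) → pose (0.7345, -11.7180, 0.4576)
step 5: θ'=0.4576 (straight) → pose (0.0616, -12.0493, 0.4576)

(0.0616, -12.0493, 0.4576)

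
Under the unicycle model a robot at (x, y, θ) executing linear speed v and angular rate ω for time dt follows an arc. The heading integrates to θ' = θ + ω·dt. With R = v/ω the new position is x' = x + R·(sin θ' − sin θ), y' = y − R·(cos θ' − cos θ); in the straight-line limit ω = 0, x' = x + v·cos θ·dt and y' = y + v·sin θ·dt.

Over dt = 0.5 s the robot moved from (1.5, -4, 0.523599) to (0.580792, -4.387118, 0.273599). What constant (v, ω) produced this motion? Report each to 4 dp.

Δθ = 0.273599 − 0.523599 = -0.250000
ω = Δθ/dt = -0.250000/0.5 = -0.5000
R = Δx/(sin θ' − sin θ) = 4.0000
v = R·ω = 4.0000·-0.5000 = -2.0000

v = -2.0000, ω = -0.5000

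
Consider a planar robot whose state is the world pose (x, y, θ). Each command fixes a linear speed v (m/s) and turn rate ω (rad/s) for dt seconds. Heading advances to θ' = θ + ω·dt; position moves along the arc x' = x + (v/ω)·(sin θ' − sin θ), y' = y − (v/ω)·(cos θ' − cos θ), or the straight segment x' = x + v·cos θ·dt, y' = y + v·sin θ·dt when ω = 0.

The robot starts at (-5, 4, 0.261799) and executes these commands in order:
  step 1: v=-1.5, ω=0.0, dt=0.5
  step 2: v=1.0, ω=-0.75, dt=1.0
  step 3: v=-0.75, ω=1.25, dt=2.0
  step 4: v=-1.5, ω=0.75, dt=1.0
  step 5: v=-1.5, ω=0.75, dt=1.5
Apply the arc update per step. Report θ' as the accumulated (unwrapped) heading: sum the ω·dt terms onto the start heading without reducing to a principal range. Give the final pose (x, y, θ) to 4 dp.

step 1: θ'=0.2618 (straight) → pose (-5.7244, 3.8059, 0.2618)
step 2: θ'=-0.4882 (R=-1.3333) → pose (-4.7540, 3.6956, -0.4882)
step 3: θ'=2.0118 (R=-0.6000) → pose (-5.5780, 2.9095, 2.0118)
step 4: θ'=2.7618 (R=-2.0000) → pose (-4.5108, 1.9058, 2.7618)
step 5: θ'=3.8868 (R=-2.0000) → pose (-2.4131, 2.2933, 3.8868)

(-2.4131, 2.2933, 3.8868)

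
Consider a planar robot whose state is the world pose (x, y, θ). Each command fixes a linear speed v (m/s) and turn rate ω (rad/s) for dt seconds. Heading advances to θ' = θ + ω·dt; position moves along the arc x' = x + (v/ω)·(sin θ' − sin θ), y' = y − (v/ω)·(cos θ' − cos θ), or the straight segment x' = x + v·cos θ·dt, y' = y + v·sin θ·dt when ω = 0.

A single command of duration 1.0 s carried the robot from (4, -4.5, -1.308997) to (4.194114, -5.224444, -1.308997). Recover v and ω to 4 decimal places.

v = 0.7500, ω = 0.0000

Δθ = -1.308997 − -1.308997 = 0.000000
ω = Δθ/dt = 0.000000/1.0 = 0.0000
ω = 0 → v = (Δx·cos θ + Δy·sin θ)/dt = 0.7500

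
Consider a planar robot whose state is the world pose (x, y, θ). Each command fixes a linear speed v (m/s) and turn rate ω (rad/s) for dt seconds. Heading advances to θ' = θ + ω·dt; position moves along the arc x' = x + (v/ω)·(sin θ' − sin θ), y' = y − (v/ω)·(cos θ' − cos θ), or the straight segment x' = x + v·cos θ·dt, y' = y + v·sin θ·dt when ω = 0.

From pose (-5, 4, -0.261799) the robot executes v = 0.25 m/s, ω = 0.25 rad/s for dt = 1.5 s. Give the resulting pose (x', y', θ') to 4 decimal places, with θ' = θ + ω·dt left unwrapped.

θ' = -0.2618 + 0.25·1.5 = 0.1132
R = v/ω = 0.25/0.25 = 1.0000
x' = -5 + 1.0000·(sin 0.1132 − sin -0.2618) = -4.6282
y' = 4 − 1.0000·(cos 0.1132 − cos -0.2618) = 3.9723

(-4.6282, 3.9723, 0.1132)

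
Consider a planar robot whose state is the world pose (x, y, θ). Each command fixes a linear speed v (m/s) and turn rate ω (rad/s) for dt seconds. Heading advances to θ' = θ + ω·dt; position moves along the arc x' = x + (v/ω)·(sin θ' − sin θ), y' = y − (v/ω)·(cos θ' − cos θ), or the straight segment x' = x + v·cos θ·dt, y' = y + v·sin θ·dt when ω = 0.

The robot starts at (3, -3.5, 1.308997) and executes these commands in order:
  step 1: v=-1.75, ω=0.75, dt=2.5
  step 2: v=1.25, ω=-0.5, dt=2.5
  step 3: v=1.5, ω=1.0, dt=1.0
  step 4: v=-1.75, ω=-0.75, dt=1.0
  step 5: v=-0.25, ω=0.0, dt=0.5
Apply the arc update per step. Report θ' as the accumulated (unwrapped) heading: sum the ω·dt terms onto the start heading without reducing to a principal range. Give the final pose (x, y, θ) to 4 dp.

step 1: θ'=3.1840 (R=-2.3333) → pose (5.3527, -6.4351, 3.1840)
step 2: θ'=1.9340 (R=-2.5000) → pose (2.9099, -4.8256, 1.9340)
step 3: θ'=2.9340 (R=1.5000) → pose (1.8169, -3.8907, 2.9340)
step 4: θ'=2.1840 (R=2.3333) → pose (3.2442, -4.8311, 2.1840)
step 5: θ'=2.1840 (straight) → pose (3.3161, -4.9333, 2.1840)

(3.3161, -4.9333, 2.1840)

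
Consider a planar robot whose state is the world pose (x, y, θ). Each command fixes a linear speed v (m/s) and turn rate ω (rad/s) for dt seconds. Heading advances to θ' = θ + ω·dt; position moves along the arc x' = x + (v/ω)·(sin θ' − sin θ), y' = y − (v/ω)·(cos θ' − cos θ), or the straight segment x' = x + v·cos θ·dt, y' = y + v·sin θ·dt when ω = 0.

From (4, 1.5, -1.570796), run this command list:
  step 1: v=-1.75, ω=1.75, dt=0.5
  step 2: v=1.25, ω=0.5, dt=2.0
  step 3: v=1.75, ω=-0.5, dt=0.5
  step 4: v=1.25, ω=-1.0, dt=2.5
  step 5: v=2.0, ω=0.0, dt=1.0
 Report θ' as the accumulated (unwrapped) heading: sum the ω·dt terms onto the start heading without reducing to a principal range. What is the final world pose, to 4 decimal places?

(6.1850, -1.5328, -2.4458)

step 1: θ'=-0.6958 (R=-1.0000) → pose (3.6410, 2.2675, -0.6958)
step 2: θ'=0.3042 (R=2.5000) → pose (5.9923, 1.8012, 0.3042)
step 3: θ'=0.0542 (R=-3.5000) → pose (6.8511, 1.9567, 0.0542)
step 4: θ'=-2.4458 (R=-1.2500) → pose (7.7200, -0.2508, -2.4458)
step 5: θ'=-2.4458 (straight) → pose (6.1850, -1.5328, -2.4458)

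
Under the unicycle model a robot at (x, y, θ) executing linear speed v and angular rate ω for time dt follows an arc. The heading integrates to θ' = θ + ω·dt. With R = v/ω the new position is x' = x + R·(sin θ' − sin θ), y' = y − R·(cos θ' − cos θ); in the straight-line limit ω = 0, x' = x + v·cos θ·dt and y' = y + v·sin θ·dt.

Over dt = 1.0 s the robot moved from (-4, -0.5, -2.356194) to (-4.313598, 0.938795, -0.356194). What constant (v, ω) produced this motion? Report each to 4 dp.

Δθ = -0.356194 − -2.356194 = 2.000000
ω = Δθ/dt = 2.000000/1.0 = 2.0000
R = −Δy/(cos θ' − cos θ) = -0.8750
v = R·ω = -0.8750·2.0000 = -1.7500

v = -1.7500, ω = 2.0000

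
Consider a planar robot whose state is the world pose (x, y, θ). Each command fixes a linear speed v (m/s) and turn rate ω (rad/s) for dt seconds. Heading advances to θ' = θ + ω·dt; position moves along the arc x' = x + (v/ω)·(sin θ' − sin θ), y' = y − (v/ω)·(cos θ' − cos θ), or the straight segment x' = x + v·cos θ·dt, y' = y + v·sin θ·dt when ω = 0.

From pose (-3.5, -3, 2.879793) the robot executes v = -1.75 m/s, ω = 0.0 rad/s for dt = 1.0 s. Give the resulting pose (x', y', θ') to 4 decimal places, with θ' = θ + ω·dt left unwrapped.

θ' = 2.8798 + 0.0·1.0 = 2.8798
ω = 0 → straight: x' = -3.5 + -1.75·cos(2.8798)·1.0 = -1.8096
y' = -3 + -1.75·sin(2.8798)·1.0 = -3.4529

(-1.8096, -3.4529, 2.8798)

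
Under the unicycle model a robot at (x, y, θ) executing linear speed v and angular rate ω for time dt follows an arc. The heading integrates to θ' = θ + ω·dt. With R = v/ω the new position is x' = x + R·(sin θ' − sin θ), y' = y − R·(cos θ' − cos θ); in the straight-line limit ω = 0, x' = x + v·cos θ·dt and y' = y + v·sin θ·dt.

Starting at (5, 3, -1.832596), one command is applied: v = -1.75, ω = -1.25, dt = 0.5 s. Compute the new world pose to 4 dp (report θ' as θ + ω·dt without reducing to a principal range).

θ' = -1.8326 + -1.25·0.5 = -2.4576
R = v/ω = -1.75/-1.25 = 1.4000
x' = 5 + 1.4000·(sin -2.4576 − sin -1.8326) = 5.4676
y' = 3 − 1.4000·(cos -2.4576 − cos -1.8326) = 3.7227

(5.4676, 3.7227, -2.4576)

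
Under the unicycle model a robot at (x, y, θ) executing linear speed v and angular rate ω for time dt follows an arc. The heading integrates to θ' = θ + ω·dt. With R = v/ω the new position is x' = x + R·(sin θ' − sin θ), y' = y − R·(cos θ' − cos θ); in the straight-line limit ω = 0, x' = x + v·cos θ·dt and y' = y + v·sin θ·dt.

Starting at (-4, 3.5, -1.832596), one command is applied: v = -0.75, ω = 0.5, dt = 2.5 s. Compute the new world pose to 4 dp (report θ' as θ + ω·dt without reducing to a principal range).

θ' = -1.8326 + 0.5·2.5 = -0.5826
R = v/ω = -0.75/0.5 = -1.5000
x' = -4 + -1.5000·(sin -0.5826 − sin -1.8326) = -4.6236
y' = 3.5 − -1.5000·(cos -0.5826 − cos -1.8326) = 5.1408

(-4.6236, 5.1408, -0.5826)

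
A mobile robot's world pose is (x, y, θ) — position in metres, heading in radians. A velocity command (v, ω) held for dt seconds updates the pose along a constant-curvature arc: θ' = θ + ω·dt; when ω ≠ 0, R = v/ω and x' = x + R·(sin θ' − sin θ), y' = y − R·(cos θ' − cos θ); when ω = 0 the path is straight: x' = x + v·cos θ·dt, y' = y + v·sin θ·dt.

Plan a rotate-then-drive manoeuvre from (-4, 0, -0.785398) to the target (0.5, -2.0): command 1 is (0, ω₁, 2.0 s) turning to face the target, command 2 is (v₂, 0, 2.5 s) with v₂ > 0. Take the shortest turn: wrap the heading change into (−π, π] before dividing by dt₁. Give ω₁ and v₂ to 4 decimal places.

ω₁ = 0.1836, v₂ = 1.9698

heading to target = atan2(-2−0, 0.5−-4) = -0.4182
Δθ = wrap(-0.4182 − -0.7854) = 0.3672; ω₁ = Δθ/dt₁ = 0.1836
distance = √((0.5−-4)² + (-2−0)²) = 4.9244; v₂ = distance/dt₂ = 1.9698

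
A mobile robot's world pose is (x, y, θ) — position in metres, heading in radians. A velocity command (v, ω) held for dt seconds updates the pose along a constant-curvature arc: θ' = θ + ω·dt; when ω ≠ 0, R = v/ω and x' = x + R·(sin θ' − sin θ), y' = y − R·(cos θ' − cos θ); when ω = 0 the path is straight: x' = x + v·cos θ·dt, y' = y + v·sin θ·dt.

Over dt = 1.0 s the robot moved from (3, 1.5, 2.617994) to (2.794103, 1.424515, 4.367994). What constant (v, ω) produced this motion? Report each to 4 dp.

v = 0.2500, ω = 1.7500

Δθ = 4.367994 − 2.617994 = 1.750000
ω = Δθ/dt = 1.750000/1.0 = 1.7500
R = Δx/(sin θ' − sin θ) = 0.1429
v = R·ω = 0.1429·1.7500 = 0.2500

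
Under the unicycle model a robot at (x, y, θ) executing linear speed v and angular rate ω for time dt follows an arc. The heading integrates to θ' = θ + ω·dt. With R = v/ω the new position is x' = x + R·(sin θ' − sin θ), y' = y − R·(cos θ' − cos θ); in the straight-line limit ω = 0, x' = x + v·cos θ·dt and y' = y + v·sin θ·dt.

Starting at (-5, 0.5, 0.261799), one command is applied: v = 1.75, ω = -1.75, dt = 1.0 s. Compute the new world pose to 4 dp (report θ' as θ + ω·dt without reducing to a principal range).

(-3.7446, -0.3834, -1.4882)

θ' = 0.2618 + -1.75·1.0 = -1.4882
R = v/ω = 1.75/-1.75 = -1.0000
x' = -5 + -1.0000·(sin -1.4882 − sin 0.2618) = -3.7446
y' = 0.5 − -1.0000·(cos -1.4882 − cos 0.2618) = -0.3834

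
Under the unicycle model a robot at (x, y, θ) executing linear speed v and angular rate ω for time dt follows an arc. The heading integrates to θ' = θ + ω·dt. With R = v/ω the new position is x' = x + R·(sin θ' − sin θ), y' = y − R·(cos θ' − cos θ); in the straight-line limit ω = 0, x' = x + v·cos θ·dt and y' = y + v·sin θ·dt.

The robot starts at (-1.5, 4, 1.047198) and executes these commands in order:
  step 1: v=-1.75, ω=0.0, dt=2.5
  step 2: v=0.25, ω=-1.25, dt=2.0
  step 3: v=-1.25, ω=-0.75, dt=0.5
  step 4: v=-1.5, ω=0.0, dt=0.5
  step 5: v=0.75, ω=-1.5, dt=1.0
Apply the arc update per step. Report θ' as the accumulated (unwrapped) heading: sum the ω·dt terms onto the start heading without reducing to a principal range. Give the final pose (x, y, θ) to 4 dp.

step 1: θ'=1.0472 (straight) → pose (-3.6875, 0.2111, 1.0472)
step 2: θ'=-1.4528 (R=-0.2000) → pose (-3.3157, 0.1347, -1.4528)
step 3: θ'=-1.8278 (R=1.6667) → pose (-3.2725, 0.7545, -1.8278)
step 4: θ'=-1.8278 (straight) → pose (-3.0819, 1.4799, -1.8278)
step 5: θ'=-3.3278 (R=-0.5000) → pose (-3.6580, 1.1156, -3.3278)

(-3.6580, 1.1156, -3.3278)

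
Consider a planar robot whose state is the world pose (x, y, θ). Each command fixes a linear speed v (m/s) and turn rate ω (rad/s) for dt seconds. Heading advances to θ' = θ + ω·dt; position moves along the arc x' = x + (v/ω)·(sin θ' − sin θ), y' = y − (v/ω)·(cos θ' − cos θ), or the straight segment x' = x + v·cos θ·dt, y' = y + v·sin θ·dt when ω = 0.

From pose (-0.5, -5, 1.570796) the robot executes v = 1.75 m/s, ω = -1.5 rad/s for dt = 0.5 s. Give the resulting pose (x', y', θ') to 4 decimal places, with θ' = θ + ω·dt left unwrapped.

(-0.1870, -4.2048, 0.8208)

θ' = 1.5708 + -1.5·0.5 = 0.8208
R = v/ω = 1.75/-1.5 = -1.1667
x' = -0.5 + -1.1667·(sin 0.8208 − sin 1.5708) = -0.1870
y' = -5 − -1.1667·(cos 0.8208 − cos 1.5708) = -4.2048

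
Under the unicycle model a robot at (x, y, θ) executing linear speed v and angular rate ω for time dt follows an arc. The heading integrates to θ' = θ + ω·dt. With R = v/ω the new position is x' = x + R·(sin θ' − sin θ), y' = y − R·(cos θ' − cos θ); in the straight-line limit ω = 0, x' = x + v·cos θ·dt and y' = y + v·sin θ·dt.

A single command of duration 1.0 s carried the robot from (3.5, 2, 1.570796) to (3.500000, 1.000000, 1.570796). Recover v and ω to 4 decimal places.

v = -1.0000, ω = 0.0000

Δθ = 1.570796 − 1.570796 = 0.000000
ω = Δθ/dt = 0.000000/1.0 = 0.0000
ω = 0 → v = (Δx·cos θ + Δy·sin θ)/dt = -1.0000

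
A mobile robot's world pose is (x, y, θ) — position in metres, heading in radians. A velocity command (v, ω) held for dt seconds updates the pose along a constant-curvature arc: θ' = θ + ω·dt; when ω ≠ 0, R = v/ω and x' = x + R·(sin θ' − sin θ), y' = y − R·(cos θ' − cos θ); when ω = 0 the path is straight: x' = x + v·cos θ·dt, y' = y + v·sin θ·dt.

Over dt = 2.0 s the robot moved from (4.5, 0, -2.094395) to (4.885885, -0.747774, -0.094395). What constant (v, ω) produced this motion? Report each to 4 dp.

v = 0.5000, ω = 1.0000

Δθ = -0.094395 − -2.094395 = 2.000000
ω = Δθ/dt = 2.000000/2.0 = 1.0000
R = −Δy/(cos θ' − cos θ) = 0.5000
v = R·ω = 0.5000·1.0000 = 0.5000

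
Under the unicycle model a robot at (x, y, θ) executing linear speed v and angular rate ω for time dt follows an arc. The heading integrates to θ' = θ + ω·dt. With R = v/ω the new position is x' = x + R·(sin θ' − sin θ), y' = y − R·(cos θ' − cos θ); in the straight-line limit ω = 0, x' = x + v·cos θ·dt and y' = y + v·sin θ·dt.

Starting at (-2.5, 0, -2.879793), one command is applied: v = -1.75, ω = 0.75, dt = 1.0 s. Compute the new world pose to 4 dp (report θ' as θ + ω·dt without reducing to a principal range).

(-1.1257, 1.0164, -2.1298)

θ' = -2.8798 + 0.75·1.0 = -2.1298
R = v/ω = -1.75/0.75 = -2.3333
x' = -2.5 + -2.3333·(sin -2.1298 − sin -2.8798) = -1.1257
y' = 0 − -2.3333·(cos -2.1298 − cos -2.8798) = 1.0164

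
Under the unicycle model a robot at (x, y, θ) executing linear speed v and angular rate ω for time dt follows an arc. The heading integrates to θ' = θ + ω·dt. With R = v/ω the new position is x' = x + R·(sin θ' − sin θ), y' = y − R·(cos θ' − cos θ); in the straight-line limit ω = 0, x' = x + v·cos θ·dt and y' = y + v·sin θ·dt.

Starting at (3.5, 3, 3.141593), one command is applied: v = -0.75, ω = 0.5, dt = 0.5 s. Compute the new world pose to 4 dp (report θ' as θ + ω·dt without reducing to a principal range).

(3.8711, 3.0466, 3.3916)

θ' = 3.1416 + 0.5·0.5 = 3.3916
R = v/ω = -0.75/0.5 = -1.5000
x' = 3.5 + -1.5000·(sin 3.3916 − sin 3.1416) = 3.8711
y' = 3 − -1.5000·(cos 3.3916 − cos 3.1416) = 3.0466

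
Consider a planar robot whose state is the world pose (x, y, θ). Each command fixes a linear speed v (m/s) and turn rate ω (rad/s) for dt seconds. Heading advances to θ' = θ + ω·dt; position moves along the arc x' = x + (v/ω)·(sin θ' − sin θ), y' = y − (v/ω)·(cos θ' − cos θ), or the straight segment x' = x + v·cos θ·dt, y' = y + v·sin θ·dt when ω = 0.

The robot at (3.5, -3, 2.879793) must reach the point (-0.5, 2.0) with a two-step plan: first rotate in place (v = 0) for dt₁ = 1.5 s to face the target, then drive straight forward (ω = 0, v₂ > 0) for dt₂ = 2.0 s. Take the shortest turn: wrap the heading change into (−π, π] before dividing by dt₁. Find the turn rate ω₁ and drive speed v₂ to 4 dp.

heading to target = atan2(2−-3, -0.5−3.5) = 2.2455
Δθ = wrap(2.2455 − 2.8798) = -0.6343; ω₁ = Δθ/dt₁ = -0.4228
distance = √((-0.5−3.5)² + (2−-3)²) = 6.4031; v₂ = distance/dt₂ = 3.2016

ω₁ = -0.4228, v₂ = 3.2016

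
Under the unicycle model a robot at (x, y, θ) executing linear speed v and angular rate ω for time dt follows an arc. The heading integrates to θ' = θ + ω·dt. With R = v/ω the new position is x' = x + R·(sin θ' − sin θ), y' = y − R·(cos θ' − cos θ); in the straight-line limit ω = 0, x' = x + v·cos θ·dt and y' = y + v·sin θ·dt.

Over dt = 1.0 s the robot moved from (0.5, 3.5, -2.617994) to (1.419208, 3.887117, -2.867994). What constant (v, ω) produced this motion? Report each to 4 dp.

v = -1.0000, ω = -0.2500

Δθ = -2.867994 − -2.617994 = -0.250000
ω = Δθ/dt = -0.250000/1.0 = -0.2500
R = Δx/(sin θ' − sin θ) = 4.0000
v = R·ω = 4.0000·-0.2500 = -1.0000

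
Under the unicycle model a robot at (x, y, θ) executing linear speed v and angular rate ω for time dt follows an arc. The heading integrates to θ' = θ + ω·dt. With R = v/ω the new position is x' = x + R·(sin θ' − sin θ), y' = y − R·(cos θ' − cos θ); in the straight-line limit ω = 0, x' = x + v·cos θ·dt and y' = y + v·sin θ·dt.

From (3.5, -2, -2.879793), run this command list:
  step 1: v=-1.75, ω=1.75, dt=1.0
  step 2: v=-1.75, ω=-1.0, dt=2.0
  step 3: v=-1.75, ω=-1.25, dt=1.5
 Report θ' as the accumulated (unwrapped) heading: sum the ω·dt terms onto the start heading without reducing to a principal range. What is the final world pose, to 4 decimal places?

step 1: θ'=-1.1298 (R=-1.0000) → pose (4.1455, -0.6072, -1.1298)
step 2: θ'=-3.1298 (R=1.7500) → pose (5.7074, 1.8896, -3.1298)
step 3: θ'=-5.0048 (R=1.4000) → pose (7.0645, 0.0862, -5.0048)

(7.0645, 0.0862, -5.0048)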